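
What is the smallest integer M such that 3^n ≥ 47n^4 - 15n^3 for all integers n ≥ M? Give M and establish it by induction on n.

M = 13

At n = 12: 531441 < 948672, so the inequality fails and M ≥ 13. We prove 3^n ≥ 47n^4 - 15n^3 for all n ≥ 13.
When n = 13: 3^n = 1594323 and 47n^4 - 15n^3 = 1309412, so 1594323 ≥ 1309412.
Inductive step: assume the claim holds for n = m, so 3^m ≥ 47m^4 - 15m^3.
Then 3^(m + 1) = 3·(3^m) ≥ 3·(47m^4 - 15m^3).
Also, for m ≥ 13 we have 3·(47m^4 - 15m^3) ≥ 47(m+1)^4 - 15(m+1)^3, since 3·(47m^4 - 15m^3) − (47(m+1)^4 - 15(m+1)^3) = 94m^4 - 218m^3 - 237m^2 - 143m - 32, which is nonnegative for all m ≥ 13.
Combining, 3^(m + 1) ≥ 47(m+1)^4 - 15(m+1)^3.
By the principle of mathematical induction, the result holds for all n ≥ 13.
Hence the smallest such M is 13.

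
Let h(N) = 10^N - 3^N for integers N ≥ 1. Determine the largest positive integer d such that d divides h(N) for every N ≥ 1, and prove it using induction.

d = 7

Computing the first values: h(1) = 7 and h(2) = 91; gcd(7, 91) = 7, so d ≤ 7.
We prove 7 | 10^N - 3^N for all N ≥ 1 by induction on N.
Base case (N = 1): h(1) = 7 = 7·(1), so 7 | h(1).
Inductive step: assume the claim holds for N = i, i.e. 7 | h(i). Then
10^{i+1} − 3^{i+1} = 10·10^i − 3·3^i = 10·(10^i − 3^i) + (7)·3^i. The first term is divisible by 7 by the inductive hypothesis, and the second term (7)·3^i is divisible by 7 since 7 | 7. Hence 7 | h(i+1).
By induction, the statement is established for all N ≥ 1.
Therefore the largest such d is 7.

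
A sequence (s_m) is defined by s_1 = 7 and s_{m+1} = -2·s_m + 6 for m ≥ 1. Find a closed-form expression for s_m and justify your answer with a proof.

Computing the first terms: s_1 = 7, s_2 = -8, s_3 = 22. This suggests s_m = 5(-2)^(m - 1) + 2.
For the base case m = 1: the formula gives 7 = 7 = s_1.
Inductive step: assume the claim holds for m = j, so s_j = 5(-2)^(j - 1) + 2.
Then s_{j+1} = -2·s_j + 6 = -2·(5(-2)^(j - 1) + 2) + 6 = 5(-2)^j + 2 = 5(-2)^((j+1) - 1) + 2,
which is the claimed formula at m = j+1.
By induction, the statement is established for all m ≥ 1.

s_m = 5(-2)^(m - 1) + 2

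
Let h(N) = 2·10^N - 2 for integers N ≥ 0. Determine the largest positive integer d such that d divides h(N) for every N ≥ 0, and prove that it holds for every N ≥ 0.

Computing the first values: h(0) = 0 and h(1) = 18; gcd(0, 18) = 18, so d ≤ 18.
We prove 18 | 2·10^N - 2 for all N ≥ 0 by induction on N.
For the base case N = 0: h(0) = 0 = 18·(0), so 18 | h(0).
Inductive step: suppose the statement holds for some i ≥ 0, i.e. 18 | h(i). Then
h(i+1) = 2·10^(i+1) - 2 = 10·(2·10^i - 2) + 18 = 10·h(i) + 18. The first term is divisible by 18 by the inductive hypothesis, and 18 is divisible by 18. Hence 18 | h(i+1).
By the principle of mathematical induction, the result holds for all N ≥ 0.
Therefore the largest such d is 18.

d = 18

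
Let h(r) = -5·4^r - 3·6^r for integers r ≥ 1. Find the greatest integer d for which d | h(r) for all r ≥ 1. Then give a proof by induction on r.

d = 2

Computing the first values: h(1) = -38 and h(2) = -188; gcd(-38, -188) = 2, so d ≤ 2.
We prove 2 | -5·4^r - 3·6^r for all r ≥ 1 by induction on r.
Base step (r = 1): h(1) = -38 = 2·(-19), so 2 | h(1).
For the inductive step, assume it holds for an arbitrary j ≥ 1, i.e. 2 | h(j). Then
h(j+1) − 6·h(j) = (-5·4^(j+1) - 3·6^(j+1)) − 6·(-5·4^j - 3·6^j) = (-5)·4^j·(4 − 6) = (10)·4^j. Since 2 | h(j) by the inductive hypothesis, 2 | 6·h(j); and 2 | 10 since 10 = 2·5. Therefore 2 | h(j+1).
By the principle of mathematical induction, the result holds for all r ≥ 1.
Therefore the largest such d is 2.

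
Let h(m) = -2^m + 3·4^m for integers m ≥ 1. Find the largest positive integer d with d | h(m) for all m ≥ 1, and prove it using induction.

Computing the first values: h(1) = 10 and h(2) = 44; gcd(10, 44) = 2, so d ≤ 2.
We prove 2 | -2^m + 3·4^m for all m ≥ 1 by induction on m.
Base step (m = 1): h(1) = 10 = 2·(5), so 2 | h(1).
For the inductive step, assume it holds for an arbitrary i ≥ 1, i.e. 2 | h(i). Then
h(i+1) − 4·h(i) = (-2^(i+1) + 3·4^(i+1)) − 4·(-2^i + 3·4^i) = (-1)·2^i·(2 − 4) = (2)·2^i. Since 2 | h(i) by the inductive hypothesis, 2 | 4·h(i); and 2 | 2 since 2 = 2·1. Therefore 2 | h(i+1).
Hence, by induction on m, the claim holds for every m ≥ 1.
Therefore the largest such d is 2.

d = 2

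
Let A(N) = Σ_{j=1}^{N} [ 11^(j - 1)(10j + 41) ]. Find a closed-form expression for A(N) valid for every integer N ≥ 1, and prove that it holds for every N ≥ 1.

We claim A(N) = 11^N(N + 4) - 4 for all N ≥ 1.
Base step (N = 1): A(1) = 51, and the closed form gives 51. They agree.
Inductive step: suppose the statement holds for some j ≥ 1, so A(j) = 11^j(j + 4) - 4.
Then A(j+1) = A(j) + (11^j(10j + 51)) = (11^j(j + 4) - 4) + (11^j(10j + 51)).
Simplifying, A(j+1) = 11·11^j·j + 55·11^j - 4 = 11^(j+1)((j+1) + 4) - 4,
which is the closed form with N = j+1.
By induction, the statement is established for all N ≥ 1.

A(N) = 11^N(N + 4) - 4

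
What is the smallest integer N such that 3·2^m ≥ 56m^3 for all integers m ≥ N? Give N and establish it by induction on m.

At m = 16: 196608 < 229376, so the inequality fails and N ≥ 17. We prove 3·2^m ≥ 56m^3 for all m ≥ 17.
Base step (m = 17): 3·2^m = 393216 and 56m^3 = 275128, so 393216 ≥ 275128.
Suppose the result is true for m = p, so 3·2^p ≥ 56p^3.
Then 3·2^(p + 1) = 2·(3·2^p) ≥ 2·(56p^3).
Also, for p ≥ 17 we have 2·(56p^3) ≥ 56(p+1)^3, since 2 ≥ (1 + 1/p)^3 for all p ≥ 17.
Combining, 3·2^(p + 1) ≥ 56(p+1)^3.
By the principle of mathematical induction, the result holds for all m ≥ 17.
Hence the smallest such N is 17.

N = 17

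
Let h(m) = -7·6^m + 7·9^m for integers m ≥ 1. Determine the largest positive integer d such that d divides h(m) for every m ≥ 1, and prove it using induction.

Computing the first values: h(1) = 21 and h(2) = 315; gcd(21, 315) = 21, so d ≤ 21.
We prove 21 | -7·6^m + 7·9^m for all m ≥ 1 by induction on m.
For the base case m = 1: h(1) = 21 = 21·(1), so 21 | h(1).
Suppose the result is true for m = i, i.e. 21 | h(i). Then
h(i+1) − 9·h(i) = (-7·6^(i+1) + 7·9^(i+1)) − 9·(-7·6^i + 7·9^i) = (-7)·6^i·(6 − 9) = (21)·6^i. Since 21 | h(i) by the inductive hypothesis, 21 | 9·h(i); and 21 | 21 since 21 = 21·1. Therefore 21 | h(i+1).
This completes the induction.
Therefore the largest such d is 21.

d = 21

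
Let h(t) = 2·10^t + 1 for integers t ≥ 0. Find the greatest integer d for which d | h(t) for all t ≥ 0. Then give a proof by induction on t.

d = 3

Computing the first values: h(0) = 3 and h(1) = 21; gcd(3, 21) = 3, so d ≤ 3.
We prove 3 | 2·10^t + 1 for all t ≥ 0 by induction on t.
For the base case t = 0: h(0) = 3 = 3·(1), so 3 | h(0).
For the inductive step, assume it holds for an arbitrary p ≥ 0, i.e. 3 | h(p). Then
h(p+1) = 2·10^(p+1) + 1 = 10·(2·10^p + 1) - 9 = 10·h(p) - 9. The first term is divisible by 3 by the inductive hypothesis, and -9 is divisible by 3. Hence 3 | h(p+1).
By induction, the statement is established for all t ≥ 0.
Therefore the largest such d is 3.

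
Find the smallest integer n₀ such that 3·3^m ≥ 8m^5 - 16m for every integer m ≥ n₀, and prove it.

n₀ = 13

At m = 12: 1594323 < 1990464, so the inequality fails and n₀ ≥ 13. We prove 3·3^m ≥ 8m^5 - 16m for all m ≥ 13.
When m = 13: 3·3^m = 4782969 and 8m^5 - 16m = 2970136, so 4782969 ≥ 2970136.
Suppose the result is true for m = j, so 3·3^j ≥ 8j^5 - 16j.
Then 3·3^(j + 1) = 3·(3·3^j) ≥ 3·(8j^5 - 16j).
Also, for j ≥ 13 we have 3·(8j^5 - 16j) ≥ 8(j+1)^5 - 16(j+1), since 3·(8j^5 - 16j) − (8(j+1)^5 - 16(j+1)) = 16j^5 - 40j^4 - 80j^3 - 80j^2 - 72j + 8, which is nonnegative for all j ≥ 13.
Combining, 3·3^(j + 1) ≥ 8(j+1)^5 - 16(j+1).
By induction, the statement is established for all m ≥ 13.
Hence the smallest such n₀ is 13.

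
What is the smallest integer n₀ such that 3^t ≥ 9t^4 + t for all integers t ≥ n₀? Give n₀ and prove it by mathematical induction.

n₀ = 11

At t = 10: 59049 < 90010, so the inequality fails and n₀ ≥ 11. We prove 3^t ≥ 9t^4 + t for all t ≥ 11.
Base case (t = 11): 3^t = 177147 and 9t^4 + t = 131780, so 177147 ≥ 131780.
Inductive step: assume the claim holds for t = p, so 3^p ≥ 9p^4 + p.
Then 3^(p + 1) = 3·(3^p) ≥ 3·(9p^4 + p).
Also, for p ≥ 11 we have 3·(9p^4 + p) ≥ 9(p+1)^4 + (p+1), since 3·(9p^4 + p) − (9(p+1)^4 + (p+1)) = 18p^4 - 36p^3 - 54p^2 - 34p - 10, which is nonnegative for all p ≥ 11.
Combining, 3^(p + 1) ≥ 9(p+1)^4 + (p+1).
This completes the induction.
Hence the smallest such n₀ is 11.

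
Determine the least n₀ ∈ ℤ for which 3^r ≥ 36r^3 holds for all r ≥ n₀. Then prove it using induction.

At r = 9: 19683 < 26244, so the inequality fails and n₀ ≥ 10. We prove 3^r ≥ 36r^3 for all r ≥ 10.
Base case (r = 10): 3^r = 59049 and 36r^3 = 36000, so 59049 ≥ 36000.
Suppose the result is true for r = j, so 3^j ≥ 36j^3.
Then 3^(j + 1) = 3·(3^j) ≥ 3·(36j^3).
Also, for j ≥ 10 we have 3·(36j^3) ≥ 36(j+1)^3, since 3 ≥ (1 + 1/j)^3 for all j ≥ 10.
Combining, 3^(j + 1) ≥ 36(j+1)^3.
By induction, the statement is established for all r ≥ 10.
Hence the smallest such n₀ is 10.

n₀ = 10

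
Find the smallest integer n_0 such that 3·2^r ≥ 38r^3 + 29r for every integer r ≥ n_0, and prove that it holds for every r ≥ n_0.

n_0 = 16

At r = 15: 98304 < 128685, so the inequality fails and n_0 ≥ 16. We prove 3·2^r ≥ 38r^3 + 29r for all r ≥ 16.
Base case (r = 16): 3·2^r = 196608 and 38r^3 + 29r = 156112, so 196608 ≥ 156112.
For the inductive step, assume it holds for an arbitrary i ≥ 16, so 3·2^i ≥ 38i^3 + 29i.
Then 3·2^(i + 1) = 2·(3·2^i) ≥ 2·(38i^3 + 29i).
Also, for i ≥ 16 we have 2·(38i^3 + 29i) ≥ 38(i+1)^3 + 29(i+1), since 2·(38i^3 + 29i) − (38(i+1)^3 + 29(i+1)) = 38i^3 - 114i^2 - 85i - 67, which is nonnegative for all i ≥ 16.
Combining, 3·2^(i + 1) ≥ 38(i+1)^3 + 29(i+1).
Hence, by induction on r, the claim holds for every r ≥ 16.
Hence the smallest such n_0 is 16.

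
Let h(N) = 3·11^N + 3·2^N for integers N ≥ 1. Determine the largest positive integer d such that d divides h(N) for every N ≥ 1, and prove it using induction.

d = 3

Computing the first values: h(1) = 39 and h(2) = 375; gcd(39, 375) = 3, so d ≤ 3.
We prove 3 | 3·11^N + 3·2^N for all N ≥ 1 by induction on N.
Base case (N = 1): h(1) = 39 = 3·(13), so 3 | h(1).
Inductive step: suppose the statement holds for some m ≥ 1, i.e. 3 | h(m). Then
h(m+1) − 11·h(m) = (3·11^(m+1) + 3·2^(m+1)) − 11·(3·11^m + 3·2^m) = (3)·2^m·(2 − 11) = (-27)·2^m. Since 3 | h(m) by the inductive hypothesis, 3 | 11·h(m); and 3 | -27 since -27 = 3·-9. Therefore 3 | h(m+1).
By the principle of mathematical induction, the result holds for all N ≥ 1.
Therefore the largest such d is 3.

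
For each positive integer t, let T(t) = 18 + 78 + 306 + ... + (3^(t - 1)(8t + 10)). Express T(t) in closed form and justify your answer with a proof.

We claim T(t) = 3^t(4t + 3) - 3 for all t ≥ 1.
Base case (t = 1): T(1) = 18, and the closed form gives 18. They agree.
Suppose the result is true for t = m, so T(m) = 3^m(4m + 3) - 3.
Then T(m+1) = T(m) + (3^m(8m + 18)) = (3^m(4m + 3) - 3) + (3^m(8m + 18)).
Simplifying, T(m+1) = 12·3^m·m + 21·3^m - 3 = 3^(m+1)(4(m+1) + 3) - 3,
which is the closed form with t = m+1.
Hence, by induction on t, the claim holds for every t ≥ 1.

T(t) = 3^t(4t + 3) - 3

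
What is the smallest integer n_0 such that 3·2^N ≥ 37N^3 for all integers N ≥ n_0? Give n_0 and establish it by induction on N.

At N = 15: 98304 < 124875, so the inequality fails and n_0 ≥ 16. We prove 3·2^N ≥ 37N^3 for all N ≥ 16.
Base case (N = 16): 3·2^N = 196608 and 37N^3 = 151552, so 196608 ≥ 151552.
Inductive step: suppose the statement holds for some i ≥ 16, so 3·2^i ≥ 37i^3.
Then 3·2^(i + 1) = 2·(3·2^i) ≥ 2·(37i^3).
Also, for i ≥ 16 we have 2·(37i^3) ≥ 37(i+1)^3, since 2 ≥ (1 + 1/i)^3 for all i ≥ 16.
Combining, 3·2^(i + 1) ≥ 37(i+1)^3.
By the principle of mathematical induction, the result holds for all N ≥ 16.
Hence the smallest such n_0 is 16.

n_0 = 16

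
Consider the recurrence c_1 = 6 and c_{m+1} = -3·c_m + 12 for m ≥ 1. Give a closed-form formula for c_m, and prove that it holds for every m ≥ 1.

Computing the first terms: c_1 = 6, c_2 = -6, c_3 = 30. This suggests c_m = -(-3)^m + 3.
When m = 1: the formula gives 6 = 6 = c_1.
Inductive step: assume the claim holds for m = p, so c_p = -(-3)^p + 3.
Then c_{p+1} = -3·c_p + 12 = -3·(-(-3)^p + 3) + 12 = -(-3)^(p + 1) + 3,
which is the claimed formula at m = p+1.
By the principle of mathematical induction, the result holds for all m ≥ 1.

c_m = -(-3)^m + 3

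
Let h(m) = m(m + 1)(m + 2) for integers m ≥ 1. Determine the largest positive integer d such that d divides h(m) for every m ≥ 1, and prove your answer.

Computing the first values: h(1) = 6 and h(2) = 24; gcd(6, 24) = 6, so d ≤ 6.
We prove 6 | m(m + 1)(m + 2) for all m ≥ 1 by induction on m.
When m = 1: h(1) = 6 = 6·(1), so 6 | h(1).
For the inductive step, assume it holds for an arbitrary i ≥ 1, i.e. 6 | h(i). Then
h(i+1) − h(i) = (i+1)·(i+2)·(i+3) − i·(i+1)·(i+2) = (i+1)·(i+2)·[(i+3) − i] = 3·(i+1)·(i+2). The product of 2 consecutive integers is divisible by (2)! = 2, so h(i+1) − h(i) is divisible by 3·2 = 6. By the inductive hypothesis 6 | h(i), hence 6 | h(i+1).
This completes the induction.
Therefore the largest such d is 6.

d = 6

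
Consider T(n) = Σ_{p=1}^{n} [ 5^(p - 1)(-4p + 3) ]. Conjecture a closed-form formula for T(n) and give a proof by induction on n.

T(n) = 5^n(-n + 1) - 1

We claim T(n) = 5^n(-n + 1) - 1 for all n ≥ 1.
For the base case n = 1: T(1) = -1, and the closed form gives -1. They agree.
For the inductive step, assume it holds for an arbitrary p ≥ 1, so T(p) = 5^p(-p + 1) - 1.
Then T(p+1) = T(p) + (5^p(-4p - 1)) = (5^p(-p + 1) - 1) + (5^p(-4p - 1)).
Simplifying, T(p+1) = -5·5^p·p - 1 = 5^(p+1)(-(p+1) + 1) - 1,
which is the closed form with n = p+1.
By the principle of mathematical induction, the result holds for all n ≥ 1.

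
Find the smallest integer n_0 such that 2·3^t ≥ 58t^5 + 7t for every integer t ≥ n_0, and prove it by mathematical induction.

n_0 = 16

At t = 15: 28697814 < 44043855, so the inequality fails and n_0 ≥ 16. We prove 2·3^t ≥ 58t^5 + 7t for all t ≥ 16.
Base case (t = 16): 2·3^t = 86093442 and 58t^5 + 7t = 60817520, so 86093442 ≥ 60817520.
Inductive step: assume the claim holds for t = j, so 2·3^j ≥ 58j^5 + 7j.
Then 2·3^(j + 1) = 3·(2·3^j) ≥ 3·(58j^5 + 7j).
Also, for j ≥ 16 we have 3·(58j^5 + 7j) ≥ 58(j+1)^5 + 7(j+1), since 3·(58j^5 + 7j) − (58(j+1)^5 + 7(j+1)) = 116j^5 - 290j^4 - 580j^3 - 580j^2 - 276j - 65, which is nonnegative for all j ≥ 16.
Combining, 2·3^(j + 1) ≥ 58(j+1)^5 + 7(j+1).
By the principle of mathematical induction, the result holds for all t ≥ 16.
Hence the smallest such n_0 is 16.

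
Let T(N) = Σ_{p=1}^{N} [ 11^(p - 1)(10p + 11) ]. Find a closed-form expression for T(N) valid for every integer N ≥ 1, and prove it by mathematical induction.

We claim T(N) = 11^N(N + 1) - 1 for all N ≥ 1.
For the base case N = 1: T(1) = 21, and the closed form gives 21. They agree.
Inductive step: suppose the statement holds for some p ≥ 1, so T(p) = 11^p(p + 1) - 1.
Then T(p+1) = T(p) + (11^p(10p + 21)) = (11^p(p + 1) - 1) + (11^p(10p + 21)).
Simplifying, T(p+1) = 11·11^p·p + 22·11^p - 1 = 11^(p+1)((p+1) + 1) - 1,
which is the closed form with N = p+1.
Hence, by induction on N, the claim holds for every N ≥ 1.

T(N) = 11^N(N + 1) - 1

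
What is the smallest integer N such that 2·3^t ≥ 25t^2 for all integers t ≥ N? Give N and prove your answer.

N = 6

At t = 5: 486 < 625, so the inequality fails and N ≥ 6. We prove 2·3^t ≥ 25t^2 for all t ≥ 6.
When t = 6: 2·3^t = 1458 and 25t^2 = 900, so 1458 ≥ 900.
For the inductive step, assume it holds for an arbitrary k ≥ 6, so 2·3^k ≥ 25k^2.
Then 2·3^(k + 1) = 3·(2·3^k) ≥ 3·(25k^2).
Also, for k ≥ 6 we have 3·(25k^2) ≥ 25(k+1)^2, since 3 ≥ (1 + 1/k)^2 for all k ≥ 6.
Combining, 2·3^(k + 1) ≥ 25(k+1)^2.
By the principle of mathematical induction, the result holds for all t ≥ 6.
Hence the smallest such N is 6.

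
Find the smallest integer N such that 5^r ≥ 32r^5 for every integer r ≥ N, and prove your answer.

At r = 8: 390625 < 1048576, so the inequality fails and N ≥ 9. We prove 5^r ≥ 32r^5 for all r ≥ 9.
Base case (r = 9): 5^r = 1953125 and 32r^5 = 1889568, so 1953125 ≥ 1889568.
Suppose the result is true for r = p, so 5^p ≥ 32p^5.
Then 5^(p + 1) = 5·(5^p) ≥ 5·(32p^5).
Also, for p ≥ 9 we have 5·(32p^5) ≥ 32(p+1)^5, since 5 ≥ (1 + 1/p)^5 for all p ≥ 9.
Combining, 5^(p + 1) ≥ 32(p+1)^5.
By induction, the statement is established for all r ≥ 9.
Hence the smallest such N is 9.

N = 9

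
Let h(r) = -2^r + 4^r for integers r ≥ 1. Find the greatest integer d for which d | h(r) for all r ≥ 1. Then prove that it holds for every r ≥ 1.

d = 2

Computing the first values: h(1) = 2 and h(2) = 12; gcd(2, 12) = 2, so d ≤ 2.
We prove 2 | -2^r + 4^r for all r ≥ 1 by induction on r.
Base case (r = 1): h(1) = 2 = 2·(1), so 2 | h(1).
Suppose the result is true for r = k, i.e. 2 | h(k). Then
4^{k+1} − 2^{k+1} = 4·4^k − 2·2^k = 4·(4^k − 2^k) + (2)·2^k. The first term is divisible by 2 by the inductive hypothesis, and the second term (2)·2^k is divisible by 2 since 2 | 2. Hence 2 | h(k+1).
By the principle of mathematical induction, the result holds for all r ≥ 1.
Therefore the largest such d is 2.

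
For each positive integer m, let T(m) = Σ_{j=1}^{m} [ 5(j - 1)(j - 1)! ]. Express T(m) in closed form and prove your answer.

We claim T(m) = 5m! - 5 for all m ≥ 1.
When m = 1: T(1) = 0, and the closed form gives 0. They agree.
Inductive step: suppose the statement holds for some j ≥ 1, so T(j) = 5j! - 5.
Then T(j+1) = T(j) + (5j·j!) = (5j! - 5) + (5j·j!).
Simplifying, T(j+1) = 5(j+1)! - 5,
which is the closed form with m = j+1.
By the principle of mathematical induction, the result holds for all m ≥ 1.

T(m) = 5m! - 5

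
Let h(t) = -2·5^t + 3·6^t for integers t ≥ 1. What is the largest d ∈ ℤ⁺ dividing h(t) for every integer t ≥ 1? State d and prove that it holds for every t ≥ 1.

Computing the first values: h(1) = 8 and h(2) = 58; gcd(8, 58) = 2, so d ≤ 2.
We prove 2 | -2·5^t + 3·6^t for all t ≥ 1 by induction on t.
For the base case t = 1: h(1) = 8 = 2·(4), so 2 | h(1).
Suppose the result is true for t = p, i.e. 2 | h(p). Then
h(p+1) − 6·h(p) = (-2·5^(p+1) + 3·6^(p+1)) − 6·(-2·5^p + 3·6^p) = (-2)·5^p·(5 − 6) = (2)·5^p. Since 2 | h(p) by the inductive hypothesis, 2 | 6·h(p); and 2 | 2 since 2 = 2·1. Therefore 2 | h(p+1).
By induction, the statement is established for all t ≥ 1.
Therefore the largest such d is 2.

d = 2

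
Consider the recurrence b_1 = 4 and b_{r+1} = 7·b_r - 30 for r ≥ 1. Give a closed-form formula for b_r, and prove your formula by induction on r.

Computing the first terms: b_1 = 4, b_2 = -2, b_3 = -44. This suggests b_r = -7^(r - 1) + 5.
Base step (r = 1): the formula gives 4 = 4 = b_1.
Inductive step: assume the claim holds for r = j, so b_j = -7^(j - 1) + 5.
Then b_{j+1} = 7·b_j - 30 = 7·(-7^(j - 1) + 5) - 30 = -7^j + 5 = -7^((j+1) - 1) + 5,
which is the claimed formula at r = j+1.
By the principle of mathematical induction, the result holds for all r ≥ 1.

b_r = -7^(r - 1) + 5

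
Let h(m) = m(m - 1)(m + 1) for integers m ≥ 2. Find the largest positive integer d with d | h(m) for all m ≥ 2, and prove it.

d = 6

Computing the first values: h(2) = 6 and h(3) = 24; gcd(6, 24) = 6, so d ≤ 6.
We prove 6 | m(m - 1)(m + 1) for all m ≥ 2 by induction on m.
Base step (m = 2): h(2) = 6 = 6·(1), so 6 | h(2).
Inductive step: suppose the statement holds for some j ≥ 2, i.e. 6 | h(j). Then
h(j+1) − h(j) = j·(j+1)·(j+2) − (j-1)·j·(j+1) = j·(j+1)·[(j+2) − (j-1)] = 3·j·(j+1). The product of 2 consecutive integers is divisible by (2)! = 2, so h(j+1) − h(j) is divisible by 3·2 = 6. By the inductive hypothesis 6 | h(j), hence 6 | h(j+1).
By induction, the statement is established for all m ≥ 2.
Therefore the largest such d is 6.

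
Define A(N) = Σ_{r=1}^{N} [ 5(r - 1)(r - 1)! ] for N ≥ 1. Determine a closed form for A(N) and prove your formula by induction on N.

We claim A(N) = 5N! - 5 for all N ≥ 1.
For the base case N = 1: A(1) = 0, and the closed form gives 0. They agree.
For the inductive step, assume it holds for an arbitrary r ≥ 1, so A(r) = 5r! - 5.
Then A(r+1) = A(r) + (5r·r!) = (5r! - 5) + (5r·r!).
Simplifying, A(r+1) = 5(r+1)! - 5,
which is the closed form with N = r+1.
This completes the induction.

A(N) = 5N! - 5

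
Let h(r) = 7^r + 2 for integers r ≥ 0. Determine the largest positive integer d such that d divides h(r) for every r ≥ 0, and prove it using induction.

Computing the first values: h(0) = 3 and h(1) = 9; gcd(3, 9) = 3, so d ≤ 3.
We prove 3 | 7^r + 2 for all r ≥ 0 by induction on r.
For the base case r = 0: h(0) = 3 = 3·(1), so 3 | h(0).
Inductive step: suppose the statement holds for some k ≥ 0, i.e. 3 | h(k). Then
h(k+1) = 7^(k+1) + 2 = 7·(7^k + 2) - 12 = 7·h(k) - 12. The first term is divisible by 3 by the inductive hypothesis, and -12 is divisible by 3. Hence 3 | h(k+1).
By induction, the statement is established for all r ≥ 0.
Therefore the largest such d is 3.

d = 3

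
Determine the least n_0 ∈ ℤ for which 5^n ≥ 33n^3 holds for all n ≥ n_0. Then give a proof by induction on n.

At n = 5: 3125 < 4125, so the inequality fails and n_0 ≥ 6. We prove 5^n ≥ 33n^3 for all n ≥ 6.
When n = 6: 5^n = 15625 and 33n^3 = 7128, so 15625 ≥ 7128.
Suppose the result is true for n = j, so 5^j ≥ 33j^3.
Then 5^(j + 1) = 5·(5^j) ≥ 5·(33j^3).
Also, for j ≥ 6 we have 5·(33j^3) ≥ 33(j+1)^3, since 5 ≥ (1 + 1/j)^3 for all j ≥ 6.
Combining, 5^(j + 1) ≥ 33(j+1)^3.
By the principle of mathematical induction, the result holds for all n ≥ 6.
Hence the smallest such n_0 is 6.

n_0 = 6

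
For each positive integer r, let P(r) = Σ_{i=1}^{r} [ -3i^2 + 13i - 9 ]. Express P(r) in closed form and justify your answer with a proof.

We claim P(r) = -r(r^2 - 5r + 3) for all r ≥ 1.
For the base case r = 1: P(1) = 1, and the closed form gives 1. They agree.
For the inductive step, assume it holds for an arbitrary i ≥ 1, so P(i) = i(-i^2 + 5i - 3).
Then P(i+1) = P(i) + (-3i^2 + 7i + 1) = (i(-i^2 + 5i - 3)) + (-3i^2 + 7i + 1).
Simplifying, P(i+1) = -(i + 1)(i^2 - 3i - 1) = -(i+1)((i+1)^2 - 5(i+1) + 3),
which is the closed form with r = i+1.
By the principle of mathematical induction, the result holds for all r ≥ 1.

P(r) = -r(r^2 - 5r + 3)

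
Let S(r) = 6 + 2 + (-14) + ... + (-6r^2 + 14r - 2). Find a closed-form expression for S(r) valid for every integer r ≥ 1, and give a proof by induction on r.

We claim S(r) = -2r(r^2 - 2r - 2) for all r ≥ 1.
Base case (r = 1): S(1) = 6, and the closed form gives 6. They agree.
Suppose the result is true for r = i, so S(i) = 2i(-i^2 + 2i + 2).
Then S(i+1) = S(i) + (-6i^2 + 2i + 6) = (2i(-i^2 + 2i + 2)) + (-6i^2 + 2i + 6).
Simplifying, S(i+1) = -2(i + 1)(i^2 - 3) = -2(i+1)((i+1)^2 - 2(i+1) - 2),
which is the closed form with r = i+1.
Hence, by induction on r, the claim holds for every r ≥ 1.

S(r) = -2r(r^2 - 2r - 2)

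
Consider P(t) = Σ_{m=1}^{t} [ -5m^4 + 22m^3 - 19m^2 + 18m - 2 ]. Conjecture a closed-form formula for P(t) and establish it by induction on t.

We claim P(t) = -t(t^4 - 3t^3 - 3t^2 - 5t - 4) for all t ≥ 1.
For the base case t = 1: P(1) = 14, and the closed form gives 14. They agree.
Suppose the result is true for t = m, so P(m) = m(-m^4 + 3m^3 + 3m^2 + 5m + 4).
Then P(m+1) = P(m) + (-5m^4 + 2m^3 + 17m^2 + 26m + 14) = (m(-m^4 + 3m^3 + 3m^2 + 5m + 4)) + (-5m^4 + 2m^3 + 17m^2 + 26m + 14).
Simplifying, P(m+1) = -(m + 1)(m^4 + m^3 - 6m^2 - 16m - 14) = -(m+1)((m+1)^4 - 3(m+1)^3 - 3(m+1)^2 - 5(m+1) - 4),
which is the closed form with t = m+1.
By the principle of mathematical induction, the result holds for all t ≥ 1.

P(t) = -t(t^4 - 3t^3 - 3t^2 - 5t - 4)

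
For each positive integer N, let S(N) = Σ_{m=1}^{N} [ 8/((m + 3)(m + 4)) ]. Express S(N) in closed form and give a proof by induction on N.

S(N) = 2N/(N + 4)

We claim S(N) = 2N/(N + 4) for all N ≥ 1.
For the base case N = 1: S(1) = 2/5, and the closed form gives 2/5. They agree.
Inductive step: assume the claim holds for N = m, so S(m) = 2m/(m + 4).
Then S(m+1) = S(m) + (8/((m + 4)(m + 5))) = (2m/(m + 4)) + (8/((m + 4)(m + 5))).
Simplifying, S(m+1) = 2(m + 1)/(m + 5) = 2(m+1)/((m+1) + 4),
which is the closed form with N = m+1.
By induction, the statement is established for all N ≥ 1.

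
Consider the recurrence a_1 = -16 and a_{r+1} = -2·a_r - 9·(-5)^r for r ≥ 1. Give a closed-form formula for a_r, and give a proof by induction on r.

a_r = -(-2)^(r - 1) + 3(-5)^r

Computing the first terms: a_1 = -16, a_2 = 77, a_3 = -379. This suggests a_r = -(-2)^(r - 1) + 3(-5)^r.
When r = 1: the formula gives -16 = -16 = a_1.
For the inductive step, assume it holds for an arbitrary k ≥ 1, so a_k = -(-2)^(k - 1) + 3(-5)^k.
Then a_{k+1} = -2·a_k - 9·(-5)^k = -2·(-(-2)^(k - 1) + 3(-5)^k) - 9·(-5)^k = -(-2)^k + 3(-5)^(k + 1) = -(-2)^((k+1) - 1) + 3(-5)^(k+1),
which is the claimed formula at r = k+1.
This completes the induction.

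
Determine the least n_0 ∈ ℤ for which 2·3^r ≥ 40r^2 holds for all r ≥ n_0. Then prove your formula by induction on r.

At r = 5: 486 < 1000, so the inequality fails and n_0 ≥ 6. We prove 2·3^r ≥ 40r^2 for all r ≥ 6.
Base step (r = 6): 2·3^r = 1458 and 40r^2 = 1440, so 1458 ≥ 1440.
For the inductive step, assume it holds for an arbitrary k ≥ 6, so 2·3^k ≥ 40k^2.
Then 2·3^(k + 1) = 3·(2·3^k) ≥ 3·(40k^2).
Also, for k ≥ 6 we have 3·(40k^2) ≥ 40(k+1)^2, since 3 ≥ (1 + 1/k)^2 for all k ≥ 6.
Combining, 2·3^(k + 1) ≥ 40(k+1)^2.
This completes the induction.
Hence the smallest such n_0 is 6.

n_0 = 6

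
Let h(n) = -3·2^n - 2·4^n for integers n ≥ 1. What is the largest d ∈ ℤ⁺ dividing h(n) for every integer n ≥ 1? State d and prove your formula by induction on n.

Computing the first values: h(1) = -14 and h(2) = -44; gcd(-14, -44) = 2, so d ≤ 2.
We prove 2 | -3·2^n - 2·4^n for all n ≥ 1 by induction on n.
Base case (n = 1): h(1) = -14 = 2·(-7), so 2 | h(1).
Suppose the result is true for n = m, i.e. 2 | h(m). Then
h(m+1) − 4·h(m) = (-3·2^(m+1) - 2·4^(m+1)) − 4·(-3·2^m - 2·4^m) = (-3)·2^m·(2 − 4) = (6)·2^m. Since 2 | h(m) by the inductive hypothesis, 2 | 4·h(m); and 2 | 6 since 6 = 2·3. Therefore 2 | h(m+1).
By induction, the statement is established for all n ≥ 1.
Therefore the largest such d is 2.

d = 2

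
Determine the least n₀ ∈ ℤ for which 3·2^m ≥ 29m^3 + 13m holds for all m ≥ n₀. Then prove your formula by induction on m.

At m = 14: 49152 < 79758, so the inequality fails and n₀ ≥ 15. We prove 3·2^m ≥ 29m^3 + 13m for all m ≥ 15.
Base step (m = 15): 3·2^m = 98304 and 29m^3 + 13m = 98070, so 98304 ≥ 98070.
Inductive step: assume the claim holds for m = r, so 3·2^r ≥ 29r^3 + 13r.
Then 3·2^(r + 1) = 2·(3·2^r) ≥ 2·(29r^3 + 13r).
Also, for r ≥ 15 we have 2·(29r^3 + 13r) ≥ 29(r+1)^3 + 13(r+1), since 2·(29r^3 + 13r) − (29(r+1)^3 + 13(r+1)) = 29r^3 - 87r^2 - 74r - 42, which is nonnegative for all r ≥ 15.
Combining, 3·2^(r + 1) ≥ 29(r+1)^3 + 13(r+1).
By the principle of mathematical induction, the result holds for all m ≥ 15.
Hence the smallest such n₀ is 15.

n₀ = 15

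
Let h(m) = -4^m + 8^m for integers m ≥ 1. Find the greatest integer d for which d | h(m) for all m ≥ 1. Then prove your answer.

d = 4

Computing the first values: h(1) = 4 and h(2) = 48; gcd(4, 48) = 4, so d ≤ 4.
We prove 4 | -4^m + 8^m for all m ≥ 1 by induction on m.
For the base case m = 1: h(1) = 4 = 4·(1), so 4 | h(1).
For the inductive step, assume it holds for an arbitrary i ≥ 1, i.e. 4 | h(i). Then
8^{i+1} − 4^{i+1} = 8·8^i − 4·4^i = 8·(8^i − 4^i) + (4)·4^i. The first term is divisible by 4 by the inductive hypothesis, and the second term (4)·4^i is divisible by 4 since 4 | 4. Hence 4 | h(i+1).
This completes the induction.
Therefore the largest such d is 4.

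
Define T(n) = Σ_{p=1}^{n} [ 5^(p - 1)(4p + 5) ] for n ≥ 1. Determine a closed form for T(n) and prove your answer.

T(n) = 5^n(n + 1) - 1

We claim T(n) = 5^n(n + 1) - 1 for all n ≥ 1.
When n = 1: T(1) = 9, and the closed form gives 9. They agree.
Suppose the result is true for n = p, so T(p) = 5^p(p + 1) - 1.
Then T(p+1) = T(p) + (5^p(4p + 9)) = (5^p(p + 1) - 1) + (5^p(4p + 9)).
Simplifying, T(p+1) = 5·5^p·p + 10·5^p - 1 = 5^(p+1)((p+1) + 1) - 1,
which is the closed form with n = p+1.
By the principle of mathematical induction, the result holds for all n ≥ 1.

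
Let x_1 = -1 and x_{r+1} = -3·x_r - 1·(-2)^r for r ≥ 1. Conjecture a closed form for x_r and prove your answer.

Computing the first terms: x_1 = -1, x_2 = 5, x_3 = -19. This suggests x_r = -(-2)^r + (-3)^r.
Base case (r = 1): the formula gives -1 = -1 = x_1.
Inductive step: suppose the statement holds for some m ≥ 1, so x_m = -(-2)^m + (-3)^m.
Then x_{m+1} = -3·x_m - 1·(-2)^m = -3·(-(-2)^m + (-3)^m) - 1·(-2)^m = -(-2)^(m + 1) + (-3)^(m + 1),
which is the claimed formula at r = m+1.
Hence, by induction on r, the claim holds for every r ≥ 1.

x_r = -(-2)^r + (-3)^r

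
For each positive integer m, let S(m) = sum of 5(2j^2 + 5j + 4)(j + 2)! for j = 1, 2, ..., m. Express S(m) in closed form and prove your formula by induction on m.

S(m) = (10m + 5)(m + 3)! - 30

We claim S(m) = (10m + 5)(m + 3)! - 30 for all m ≥ 1.
Base step (m = 1): S(1) = 330, and the closed form gives 330. They agree.
For the inductive step, assume it holds for an arbitrary j ≥ 1, so S(j) = (10j + 5)(j + 3)! - 30.
Then S(j+1) = S(j) + (5(2j^2 + 9j + 11)(j + 3)!) = ((10j + 5)(j + 3)! - 30) + (5(2j^2 + 9j + 11)(j + 3)!).
Simplifying, S(j+1) = (10(j+1) + 5)((j+1) + 3)! - 30,
which is the closed form with m = j+1.
This completes the induction.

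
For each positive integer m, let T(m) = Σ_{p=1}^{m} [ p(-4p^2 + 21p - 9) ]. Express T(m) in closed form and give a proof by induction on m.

We claim T(m) = -m(m + 1)(m^2 - 6m + 1) for all m ≥ 1.
When m = 1: T(1) = 8, and the closed form gives 8. They agree.
Inductive step: assume the claim holds for m = p, so T(p) = p(-p^3 + 5p^2 + 5p - 1).
Then T(p+1) = T(p) + ((p + 1)(21p - 4(p + 1)^2 + 12)) = (p(-p^3 + 5p^2 + 5p - 1)) + ((p + 1)(21p - 4(p + 1)^2 + 12)).
Simplifying, T(p+1) = -(p + 1)(p + 2)(p^2 - 4p - 4) = -(p+1)((p+1) + 1)((p+1)^2 - 6(p+1) + 1),
which is the closed form with m = p+1.
By the principle of mathematical induction, the result holds for all m ≥ 1.

T(m) = -m(m + 1)(m^2 - 6m + 1)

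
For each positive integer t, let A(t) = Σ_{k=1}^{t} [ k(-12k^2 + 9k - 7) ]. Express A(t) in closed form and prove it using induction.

We claim A(t) = -t(t + 1)(3t^2 + 2) for all t ≥ 1.
When t = 1: A(1) = -10, and the closed form gives -10. They agree.
For the inductive step, assume it holds for an arbitrary k ≥ 1, so A(k) = k(-3k^3 - 3k^2 - 2k - 2).
Then A(k+1) = A(k) + ((k + 1)(9k - 12(k + 1)^2 + 2)) = (k(-3k^3 - 3k^2 - 2k - 2)) + ((k + 1)(9k - 12(k + 1)^2 + 2)).
Simplifying, A(k+1) = -(k + 1)(k + 2)(3k^2 + 6k + 5) = -(k+1)((k+1) + 1)(3(k+1)^2 + 2),
which is the closed form with t = k+1.
Hence, by induction on t, the claim holds for every t ≥ 1.

A(t) = -t(t + 1)(3t^2 + 2)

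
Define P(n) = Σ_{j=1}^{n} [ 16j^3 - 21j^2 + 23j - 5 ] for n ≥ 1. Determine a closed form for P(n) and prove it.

We claim P(n) = n(4n^3 + n^2 + 5n + 3) for all n ≥ 1.
Base step (n = 1): P(1) = 13, and the closed form gives 13. They agree.
Inductive step: suppose the statement holds for some j ≥ 1, so P(j) = j(4j^3 + j^2 + 5j + 3).
Then P(j+1) = P(j) + (16j^3 + 27j^2 + 29j + 13) = (j(4j^3 + j^2 + 5j + 3)) + (16j^3 + 27j^2 + 29j + 13).
Simplifying, P(j+1) = (j + 1)(4j^3 + 13j^2 + 19j + 13) = (j+1)(4(j+1)^3 + (j+1)^2 + 5(j+1) + 3),
which is the closed form with n = j+1.
By induction, the statement is established for all n ≥ 1.

P(n) = n(4n^3 + n^2 + 5n + 3)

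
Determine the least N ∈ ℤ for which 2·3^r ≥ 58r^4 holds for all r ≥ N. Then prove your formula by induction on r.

N = 13

At r = 12: 1062882 < 1202688, so the inequality fails and N ≥ 13. We prove 2·3^r ≥ 58r^4 for all r ≥ 13.
Base step (r = 13): 2·3^r = 3188646 and 58r^4 = 1656538, so 3188646 ≥ 1656538.
Suppose the result is true for r = p, so 2·3^p ≥ 58p^4.
Then 2·3^(p + 1) = 3·(2·3^p) ≥ 3·(58p^4).
Also, for p ≥ 13 we have 3·(58p^4) ≥ 58(p+1)^4, since 3 ≥ (1 + 1/p)^4 for all p ≥ 13.
Combining, 2·3^(p + 1) ≥ 58(p+1)^4.
By the principle of mathematical induction, the result holds for all r ≥ 13.
Hence the smallest such N is 13.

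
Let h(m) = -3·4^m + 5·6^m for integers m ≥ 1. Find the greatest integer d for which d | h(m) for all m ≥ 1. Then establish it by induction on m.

Computing the first values: h(1) = 18 and h(2) = 132; gcd(18, 132) = 6, so d ≤ 6.
We prove 6 | -3·4^m + 5·6^m for all m ≥ 1 by induction on m.
For the base case m = 1: h(1) = 18 = 6·(3), so 6 | h(1).
Inductive step: assume the claim holds for m = k, i.e. 6 | h(k). Then
h(k+1) − 6·h(k) = (-3·4^(k+1) + 5·6^(k+1)) − 6·(-3·4^k + 5·6^k) = (-3)·4^k·(4 − 6) = (6)·4^k. Since 6 | h(k) by the inductive hypothesis, 6 | 6·h(k); and 6 | 6 since 6 = 6·1. Therefore 6 | h(k+1).
Hence, by induction on m, the claim holds for every m ≥ 1.
Therefore the largest such d is 6.

d = 6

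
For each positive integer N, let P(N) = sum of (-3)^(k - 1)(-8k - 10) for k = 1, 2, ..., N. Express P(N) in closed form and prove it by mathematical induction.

P(N) = (-3)^N(2N + 3) - 3

We claim P(N) = (-3)^N(2N + 3) - 3 for all N ≥ 1.
Base step (N = 1): P(1) = -18, and the closed form gives -18. They agree.
Inductive step: assume the claim holds for N = k, so P(k) = (-3)^k(2k + 3) - 3.
Then P(k+1) = P(k) + ((-3)^k(-8k - 18)) = ((-3)^k(2k + 3) - 3) + ((-3)^k(-8k - 18)).
Simplifying, P(k+1) = -6(-3)^k·k - 15(-3)^k - 3 = (-3)^(k+1)(2(k+1) + 3) - 3,
which is the closed form with N = k+1.
By induction, the statement is established for all N ≥ 1.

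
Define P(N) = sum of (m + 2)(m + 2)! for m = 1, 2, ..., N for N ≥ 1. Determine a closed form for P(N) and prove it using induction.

We claim P(N) = (N + 3)! - 6 for all N ≥ 1.
Base step (N = 1): P(1) = 18, and the closed form gives 18. They agree.
Suppose the result is true for N = m, so P(m) = (m + 3)! - 6.
Then P(m+1) = P(m) + ((m + 3)(m + 3)!) = ((m + 3)! - 6) + ((m + 3)(m + 3)!).
Simplifying, P(m+1) = ((m+1) + 3)! - 6,
which is the closed form with N = m+1.
This completes the induction.

P(N) = (N + 3)! - 6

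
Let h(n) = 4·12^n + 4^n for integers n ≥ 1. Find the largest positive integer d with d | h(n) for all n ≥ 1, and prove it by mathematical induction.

Computing the first values: h(1) = 52 and h(2) = 592; gcd(52, 592) = 4, so d ≤ 4.
We prove 4 | 4·12^n + 4^n for all n ≥ 1 by induction on n.
Base step (n = 1): h(1) = 52 = 4·(13), so 4 | h(1).
Inductive step: assume the claim holds for n = p, i.e. 4 | h(p). Then
h(p+1) − 12·h(p) = (4·12^(p+1) + 4^(p+1)) − 12·(4·12^p + 4^p) = (1)·4^p·(4 − 12) = (-8)·4^p. Since 4 | h(p) by the inductive hypothesis, 4 | 12·h(p); and 4 | -8 since -8 = 4·-2. Therefore 4 | h(p+1).
This completes the induction.
Therefore the largest such d is 4.

d = 4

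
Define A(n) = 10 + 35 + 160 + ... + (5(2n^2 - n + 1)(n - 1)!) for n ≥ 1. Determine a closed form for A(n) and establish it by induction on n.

A(n) = (10n + 5)n! - 5

We claim A(n) = (10n + 5)n! - 5 for all n ≥ 1.
For the base case n = 1: A(1) = 10, and the closed form gives 10. They agree.
For the inductive step, assume it holds for an arbitrary i ≥ 1, so A(i) = (10i + 5)i! - 5.
Then A(i+1) = A(i) + (5(2i^2 + 3i + 2)i!) = ((10i + 5)i! - 5) + (5(2i^2 + 3i + 2)i!).
Simplifying, A(i+1) = (10(i+1) + 5)(i+1)! - 5,
which is the closed form with n = i+1.
Hence, by induction on n, the claim holds for every n ≥ 1.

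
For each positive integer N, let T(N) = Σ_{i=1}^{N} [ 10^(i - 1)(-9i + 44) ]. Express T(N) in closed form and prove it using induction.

We claim T(N) = 10^N(-N + 5) - 5 for all N ≥ 1.
When N = 1: T(1) = 35, and the closed form gives 35. They agree.
Suppose the result is true for N = i, so T(i) = 10^i(-i + 5) - 5.
Then T(i+1) = T(i) + (10^i(-9i + 35)) = (10^i(-i + 5) - 5) + (10^i(-9i + 35)).
Simplifying, T(i+1) = -10·10^i·i + 40·10^i - 5 = 10^(i+1)(-(i+1) + 5) - 5,
which is the closed form with N = i+1.
By the principle of mathematical induction, the result holds for all N ≥ 1.

T(N) = 10^N(-N + 5) - 5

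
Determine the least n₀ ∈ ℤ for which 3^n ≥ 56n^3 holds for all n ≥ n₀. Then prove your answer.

n₀ = 10

At n = 9: 19683 < 40824, so the inequality fails and n₀ ≥ 10. We prove 3^n ≥ 56n^3 for all n ≥ 10.
For the base case n = 10: 3^n = 59049 and 56n^3 = 56000, so 59049 ≥ 56000.
Inductive step: assume the claim holds for n = i, so 3^i ≥ 56i^3.
Then 3^(i + 1) = 3·(3^i) ≥ 3·(56i^3).
Also, for i ≥ 10 we have 3·(56i^3) ≥ 56(i+1)^3, since 3 ≥ (1 + 1/i)^3 for all i ≥ 10.
Combining, 3^(i + 1) ≥ 56(i+1)^3.
Hence, by induction on n, the claim holds for every n ≥ 10.
Hence the smallest such n₀ is 10.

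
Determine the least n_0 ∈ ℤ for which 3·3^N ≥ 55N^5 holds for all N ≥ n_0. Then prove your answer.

n_0 = 15

At N = 14: 14348907 < 29580320, so the inequality fails and n_0 ≥ 15. We prove 3·3^N ≥ 55N^5 for all N ≥ 15.
Base step (N = 15): 3·3^N = 43046721 and 55N^5 = 41765625, so 43046721 ≥ 41765625.
For the inductive step, assume it holds for an arbitrary r ≥ 15, so 3·3^r ≥ 55r^5.
Then 3·3^(r + 1) = 3·(3·3^r) ≥ 3·(55r^5).
Also, for r ≥ 15 we have 3·(55r^5) ≥ 55(r+1)^5, since 3 ≥ (1 + 1/r)^5 for all r ≥ 15.
Combining, 3·3^(r + 1) ≥ 55(r+1)^5.
By induction, the statement is established for all N ≥ 15.
Hence the smallest such n_0 is 15.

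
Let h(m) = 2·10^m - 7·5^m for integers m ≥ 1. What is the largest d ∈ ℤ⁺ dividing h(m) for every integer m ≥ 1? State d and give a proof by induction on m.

d = 5

Computing the first values: h(1) = -15 and h(2) = 25; gcd(-15, 25) = 5, so d ≤ 5.
We prove 5 | 2·10^m - 7·5^m for all m ≥ 1 by induction on m.
When m = 1: h(1) = -15 = 5·(-3), so 5 | h(1).
Inductive step: suppose the statement holds for some k ≥ 1, i.e. 5 | h(k). Then
h(k+1) − 10·h(k) = (2·10^(k+1) - 7·5^(k+1)) − 10·(2·10^k - 7·5^k) = (-7)·5^k·(5 − 10) = (35)·5^k. Since 5 | h(k) by the inductive hypothesis, 5 | 10·h(k); and 5 | 35 since 35 = 5·7. Therefore 5 | h(k+1).
By the principle of mathematical induction, the result holds for all m ≥ 1.
Therefore the largest such d is 5.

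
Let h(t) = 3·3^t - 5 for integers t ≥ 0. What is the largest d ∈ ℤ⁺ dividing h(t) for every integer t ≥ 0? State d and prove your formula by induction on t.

Computing the first values: h(0) = -2 and h(1) = 4; gcd(-2, 4) = 2, so d ≤ 2.
We prove 2 | 3·3^t - 5 for all t ≥ 0 by induction on t.
For the base case t = 0: h(0) = -2 = 2·(-1), so 2 | h(0).
Inductive step: assume the claim holds for t = j, i.e. 2 | h(j). Then
h(j+1) = 3·3^(j+1) - 5 = 3·(3·3^j - 5) + 10 = 3·h(j) + 10. The first term is divisible by 2 by the inductive hypothesis, and 10 is divisible by 2. Hence 2 | h(j+1).
By the principle of mathematical induction, the result holds for all t ≥ 0.
Therefore the largest such d is 2.

d = 2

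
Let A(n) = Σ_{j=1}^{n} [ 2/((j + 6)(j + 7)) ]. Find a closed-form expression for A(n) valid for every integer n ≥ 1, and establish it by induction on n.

We claim A(n) = 2n/(7(n + 7)) for all n ≥ 1.
Base step (n = 1): A(1) = 1/28, and the closed form gives 1/28. They agree.
For the inductive step, assume it holds for an arbitrary j ≥ 1, so A(j) = 2j/(7(j + 7)).
Then A(j+1) = A(j) + (2/((j + 7)(j + 8))) = (2j/(7(j + 7))) + (2/((j + 7)(j + 8))).
Simplifying, A(j+1) = 2(j + 1)/(7(j + 8)) = 2(j+1)/(7((j+1) + 7)),
which is the closed form with n = j+1.
Hence, by induction on n, the claim holds for every n ≥ 1.

A(n) = 2n/(7(n + 7))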